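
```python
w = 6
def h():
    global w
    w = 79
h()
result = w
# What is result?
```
79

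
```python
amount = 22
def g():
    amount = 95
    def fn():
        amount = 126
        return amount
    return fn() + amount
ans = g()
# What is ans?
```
221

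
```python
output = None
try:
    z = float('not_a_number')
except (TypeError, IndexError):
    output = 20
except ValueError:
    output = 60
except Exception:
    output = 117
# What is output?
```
60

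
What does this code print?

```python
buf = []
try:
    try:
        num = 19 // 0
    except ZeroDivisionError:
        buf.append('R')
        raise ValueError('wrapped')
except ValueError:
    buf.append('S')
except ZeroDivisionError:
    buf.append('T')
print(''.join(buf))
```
RS

New ValueError raised, caught by outer ValueError handler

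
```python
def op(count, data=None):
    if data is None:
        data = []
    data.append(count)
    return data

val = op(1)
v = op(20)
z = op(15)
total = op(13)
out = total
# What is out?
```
[13]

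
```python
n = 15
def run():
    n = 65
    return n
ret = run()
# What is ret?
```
65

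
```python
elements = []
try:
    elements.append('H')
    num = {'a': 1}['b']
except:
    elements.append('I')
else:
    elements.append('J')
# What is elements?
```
['H', 'I']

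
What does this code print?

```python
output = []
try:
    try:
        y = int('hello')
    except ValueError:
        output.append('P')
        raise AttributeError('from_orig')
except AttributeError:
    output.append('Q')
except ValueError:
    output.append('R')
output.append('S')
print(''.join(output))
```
PQS

AttributeError raised and caught, original ValueError not re-raised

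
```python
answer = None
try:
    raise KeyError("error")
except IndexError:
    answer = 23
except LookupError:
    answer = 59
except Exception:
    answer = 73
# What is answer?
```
59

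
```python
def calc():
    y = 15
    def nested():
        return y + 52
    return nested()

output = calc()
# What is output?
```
67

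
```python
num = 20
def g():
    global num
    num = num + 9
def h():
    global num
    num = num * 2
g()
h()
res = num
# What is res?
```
58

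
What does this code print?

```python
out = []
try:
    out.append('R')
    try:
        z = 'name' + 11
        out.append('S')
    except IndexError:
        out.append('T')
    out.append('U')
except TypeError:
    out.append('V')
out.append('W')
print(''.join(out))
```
RVW

Inner handler doesn't match, propagates to outer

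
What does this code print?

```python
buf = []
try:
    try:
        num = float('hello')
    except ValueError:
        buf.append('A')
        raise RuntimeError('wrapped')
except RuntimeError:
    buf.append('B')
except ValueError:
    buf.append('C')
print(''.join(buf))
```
AB

New RuntimeError raised, caught by outer RuntimeError handler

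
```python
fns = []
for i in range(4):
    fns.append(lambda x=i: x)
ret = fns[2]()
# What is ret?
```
2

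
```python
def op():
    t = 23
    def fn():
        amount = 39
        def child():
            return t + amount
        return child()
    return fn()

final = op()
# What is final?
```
62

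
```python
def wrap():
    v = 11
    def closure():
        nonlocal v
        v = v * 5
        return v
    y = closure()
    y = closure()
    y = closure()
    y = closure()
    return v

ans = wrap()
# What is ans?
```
6875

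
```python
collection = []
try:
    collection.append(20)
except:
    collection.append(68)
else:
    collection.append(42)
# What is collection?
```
[20, 42]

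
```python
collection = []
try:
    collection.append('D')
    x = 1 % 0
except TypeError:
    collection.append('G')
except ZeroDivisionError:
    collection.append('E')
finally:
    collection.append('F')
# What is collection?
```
['D', 'E', 'F']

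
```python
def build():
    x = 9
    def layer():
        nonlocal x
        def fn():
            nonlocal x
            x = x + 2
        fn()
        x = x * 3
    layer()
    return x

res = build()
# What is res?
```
33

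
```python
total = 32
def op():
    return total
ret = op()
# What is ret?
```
32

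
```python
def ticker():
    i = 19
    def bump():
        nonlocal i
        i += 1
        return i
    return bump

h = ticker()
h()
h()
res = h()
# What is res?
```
22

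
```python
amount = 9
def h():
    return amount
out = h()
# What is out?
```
9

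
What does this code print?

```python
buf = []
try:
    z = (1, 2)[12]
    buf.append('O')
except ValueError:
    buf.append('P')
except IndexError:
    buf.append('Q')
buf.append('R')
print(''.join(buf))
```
QR

IndexError is caught by its specific handler, not ValueError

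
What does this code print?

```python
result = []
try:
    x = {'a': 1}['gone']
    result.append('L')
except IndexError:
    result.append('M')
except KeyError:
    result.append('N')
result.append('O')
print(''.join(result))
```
NO

KeyError is caught by its specific handler, not IndexError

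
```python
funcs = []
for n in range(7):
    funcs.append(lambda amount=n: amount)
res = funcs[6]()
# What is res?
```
6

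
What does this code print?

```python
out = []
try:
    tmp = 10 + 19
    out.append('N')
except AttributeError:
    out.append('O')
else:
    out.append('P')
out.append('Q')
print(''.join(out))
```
NPQ

else block runs when no exception occurs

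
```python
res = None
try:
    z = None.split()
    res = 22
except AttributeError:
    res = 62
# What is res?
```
62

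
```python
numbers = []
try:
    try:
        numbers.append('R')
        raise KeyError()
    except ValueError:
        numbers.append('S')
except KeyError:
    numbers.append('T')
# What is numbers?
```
['R', 'T']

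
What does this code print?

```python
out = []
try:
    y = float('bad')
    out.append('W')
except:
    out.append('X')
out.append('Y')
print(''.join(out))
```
XY

Exception raised in try, caught by bare except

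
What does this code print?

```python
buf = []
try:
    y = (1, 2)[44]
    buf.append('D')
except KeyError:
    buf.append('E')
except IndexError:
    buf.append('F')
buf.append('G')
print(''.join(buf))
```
FG

IndexError is caught by its specific handler, not KeyError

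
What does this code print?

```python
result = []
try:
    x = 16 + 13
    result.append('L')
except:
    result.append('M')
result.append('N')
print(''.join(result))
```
LN

No exception, try block completes normally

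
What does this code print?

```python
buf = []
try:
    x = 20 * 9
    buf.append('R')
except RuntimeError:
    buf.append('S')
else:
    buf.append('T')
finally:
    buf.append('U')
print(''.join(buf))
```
RTU

else runs before finally when no exception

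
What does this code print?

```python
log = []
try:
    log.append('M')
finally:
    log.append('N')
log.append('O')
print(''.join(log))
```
MNO

try/finally without except, no exception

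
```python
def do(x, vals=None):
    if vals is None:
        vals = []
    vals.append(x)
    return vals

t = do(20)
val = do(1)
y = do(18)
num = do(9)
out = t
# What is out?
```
[20]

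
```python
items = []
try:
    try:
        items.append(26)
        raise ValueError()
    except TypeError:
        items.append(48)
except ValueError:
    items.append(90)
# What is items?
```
[26, 90]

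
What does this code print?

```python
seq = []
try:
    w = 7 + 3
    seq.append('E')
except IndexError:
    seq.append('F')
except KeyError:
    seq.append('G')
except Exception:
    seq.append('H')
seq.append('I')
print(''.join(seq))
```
EI

No exception, try block completes normally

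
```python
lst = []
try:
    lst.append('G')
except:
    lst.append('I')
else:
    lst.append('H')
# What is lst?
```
['G', 'H']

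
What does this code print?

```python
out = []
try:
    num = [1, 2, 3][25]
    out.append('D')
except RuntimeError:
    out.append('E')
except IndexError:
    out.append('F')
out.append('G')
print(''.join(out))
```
FG

IndexError is caught by its specific handler, not RuntimeError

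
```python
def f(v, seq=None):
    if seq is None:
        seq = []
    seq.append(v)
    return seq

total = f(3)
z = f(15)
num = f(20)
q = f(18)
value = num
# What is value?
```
[20]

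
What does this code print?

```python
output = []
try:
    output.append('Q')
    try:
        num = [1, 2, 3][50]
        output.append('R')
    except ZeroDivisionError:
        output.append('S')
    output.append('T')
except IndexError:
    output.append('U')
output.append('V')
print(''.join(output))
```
QUV

Inner handler doesn't match, propagates to outer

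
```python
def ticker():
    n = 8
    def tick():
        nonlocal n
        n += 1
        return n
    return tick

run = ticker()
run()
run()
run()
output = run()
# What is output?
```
12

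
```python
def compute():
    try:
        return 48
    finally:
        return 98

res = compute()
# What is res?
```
98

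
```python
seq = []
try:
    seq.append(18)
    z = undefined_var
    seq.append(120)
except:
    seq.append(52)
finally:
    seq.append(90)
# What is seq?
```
[18, 52, 90]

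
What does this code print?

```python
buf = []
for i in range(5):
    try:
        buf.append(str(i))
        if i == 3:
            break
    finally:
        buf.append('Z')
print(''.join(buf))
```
0Z1Z2Z3Z

finally runs even when breaking out of loop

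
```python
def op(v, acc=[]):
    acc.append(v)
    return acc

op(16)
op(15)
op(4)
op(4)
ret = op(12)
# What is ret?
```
[16, 15, 4, 4, 12]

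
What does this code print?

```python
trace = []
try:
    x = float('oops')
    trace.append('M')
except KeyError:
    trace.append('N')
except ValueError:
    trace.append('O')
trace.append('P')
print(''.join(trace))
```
OP

ValueError is caught by its specific handler, not KeyError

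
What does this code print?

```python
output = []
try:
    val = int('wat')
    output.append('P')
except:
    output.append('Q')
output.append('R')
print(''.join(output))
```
QR

Exception raised in try, caught by bare except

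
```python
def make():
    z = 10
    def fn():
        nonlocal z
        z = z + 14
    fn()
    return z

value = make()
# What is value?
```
24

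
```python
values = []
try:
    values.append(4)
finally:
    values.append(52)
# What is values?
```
[4, 52]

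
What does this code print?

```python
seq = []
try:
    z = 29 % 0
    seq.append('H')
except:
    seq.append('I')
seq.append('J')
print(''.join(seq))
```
IJ

Exception raised in try, caught by bare except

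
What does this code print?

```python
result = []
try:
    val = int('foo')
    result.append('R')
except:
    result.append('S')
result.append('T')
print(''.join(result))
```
ST

Exception raised in try, caught by bare except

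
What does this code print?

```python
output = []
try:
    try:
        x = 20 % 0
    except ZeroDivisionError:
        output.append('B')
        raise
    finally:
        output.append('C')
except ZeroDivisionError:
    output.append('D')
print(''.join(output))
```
BCD

finally runs before re-raised exception propagates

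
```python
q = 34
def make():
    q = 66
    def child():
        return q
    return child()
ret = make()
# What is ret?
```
66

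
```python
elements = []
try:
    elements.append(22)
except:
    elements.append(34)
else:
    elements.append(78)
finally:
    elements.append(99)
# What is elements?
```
[22, 78, 99]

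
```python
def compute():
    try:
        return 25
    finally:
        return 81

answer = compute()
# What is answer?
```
81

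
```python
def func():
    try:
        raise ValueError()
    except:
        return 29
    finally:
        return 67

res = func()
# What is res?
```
67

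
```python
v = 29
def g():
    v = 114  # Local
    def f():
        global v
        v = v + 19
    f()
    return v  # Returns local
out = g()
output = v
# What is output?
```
48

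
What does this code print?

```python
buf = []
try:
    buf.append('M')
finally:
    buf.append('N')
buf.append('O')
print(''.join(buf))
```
MNO

try/finally without except, no exception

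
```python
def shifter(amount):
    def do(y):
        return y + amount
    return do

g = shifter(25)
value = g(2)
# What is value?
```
27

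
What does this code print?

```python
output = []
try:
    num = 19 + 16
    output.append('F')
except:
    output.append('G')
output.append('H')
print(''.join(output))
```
FH

No exception, try block completes normally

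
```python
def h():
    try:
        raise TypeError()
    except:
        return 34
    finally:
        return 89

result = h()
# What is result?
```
89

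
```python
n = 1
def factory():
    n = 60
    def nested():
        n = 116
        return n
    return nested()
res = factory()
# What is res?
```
116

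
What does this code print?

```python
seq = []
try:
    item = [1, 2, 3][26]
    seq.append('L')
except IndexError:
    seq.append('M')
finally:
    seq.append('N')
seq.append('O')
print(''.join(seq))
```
MNO

finally always runs, even after exception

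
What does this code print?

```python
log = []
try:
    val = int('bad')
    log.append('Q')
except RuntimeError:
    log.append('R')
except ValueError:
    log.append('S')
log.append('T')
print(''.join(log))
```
ST

ValueError is caught by its specific handler, not RuntimeError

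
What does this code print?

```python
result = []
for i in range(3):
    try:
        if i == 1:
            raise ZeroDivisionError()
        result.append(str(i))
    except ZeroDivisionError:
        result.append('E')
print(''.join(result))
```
0E2

Exception on i=1 caught, loop continues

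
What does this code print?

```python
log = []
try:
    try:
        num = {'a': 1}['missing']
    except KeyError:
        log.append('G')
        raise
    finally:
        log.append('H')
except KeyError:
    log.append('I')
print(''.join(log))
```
GHI

finally runs before re-raised exception propagates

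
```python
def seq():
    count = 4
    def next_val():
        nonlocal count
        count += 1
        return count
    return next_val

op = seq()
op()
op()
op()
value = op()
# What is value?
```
8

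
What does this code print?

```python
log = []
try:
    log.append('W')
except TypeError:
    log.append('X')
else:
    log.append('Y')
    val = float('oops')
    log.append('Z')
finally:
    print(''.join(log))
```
WY

Try succeeds, else appends 'Y', ValueError in else is uncaught, finally prints before exception propagates ('Z' never appended)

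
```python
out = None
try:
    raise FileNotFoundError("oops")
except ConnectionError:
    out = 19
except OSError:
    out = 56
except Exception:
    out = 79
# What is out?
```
56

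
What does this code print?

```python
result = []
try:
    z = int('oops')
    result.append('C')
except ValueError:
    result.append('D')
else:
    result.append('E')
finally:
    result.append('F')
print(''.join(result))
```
DF

Exception: except runs, else skipped, finally runs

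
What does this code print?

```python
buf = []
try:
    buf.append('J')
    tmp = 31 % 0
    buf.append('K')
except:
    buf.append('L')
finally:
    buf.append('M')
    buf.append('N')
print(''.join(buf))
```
JLMN

Code before exception runs, then except, then all of finally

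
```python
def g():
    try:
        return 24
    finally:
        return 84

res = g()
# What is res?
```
84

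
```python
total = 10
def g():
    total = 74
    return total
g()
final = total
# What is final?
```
10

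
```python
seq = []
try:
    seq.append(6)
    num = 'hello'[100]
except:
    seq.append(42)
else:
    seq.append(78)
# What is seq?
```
[6, 42]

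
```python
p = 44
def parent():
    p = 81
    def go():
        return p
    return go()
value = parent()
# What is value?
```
81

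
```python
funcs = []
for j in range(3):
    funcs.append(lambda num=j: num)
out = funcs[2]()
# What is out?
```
2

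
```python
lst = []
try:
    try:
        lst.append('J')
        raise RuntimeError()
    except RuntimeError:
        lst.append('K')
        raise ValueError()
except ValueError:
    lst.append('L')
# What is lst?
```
['J', 'K', 'L']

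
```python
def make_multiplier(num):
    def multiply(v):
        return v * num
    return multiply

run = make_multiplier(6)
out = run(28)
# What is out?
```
168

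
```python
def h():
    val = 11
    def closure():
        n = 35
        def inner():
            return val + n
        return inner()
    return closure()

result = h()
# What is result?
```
46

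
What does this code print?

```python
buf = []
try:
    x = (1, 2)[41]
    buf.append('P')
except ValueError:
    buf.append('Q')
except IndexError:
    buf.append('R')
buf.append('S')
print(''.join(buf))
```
RS

IndexError is caught by its specific handler, not ValueError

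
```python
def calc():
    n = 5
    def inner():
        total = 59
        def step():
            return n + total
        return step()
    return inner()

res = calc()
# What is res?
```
64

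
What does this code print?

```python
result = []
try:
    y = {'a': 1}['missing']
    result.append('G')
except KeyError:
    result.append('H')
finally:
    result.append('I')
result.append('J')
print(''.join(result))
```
HIJ

finally always runs, even after exception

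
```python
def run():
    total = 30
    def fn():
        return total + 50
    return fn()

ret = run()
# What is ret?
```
80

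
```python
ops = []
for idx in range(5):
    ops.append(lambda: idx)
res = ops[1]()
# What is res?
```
4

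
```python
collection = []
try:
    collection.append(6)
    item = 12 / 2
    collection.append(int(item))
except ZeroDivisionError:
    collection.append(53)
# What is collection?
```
[6, 6]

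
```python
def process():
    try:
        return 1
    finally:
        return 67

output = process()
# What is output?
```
67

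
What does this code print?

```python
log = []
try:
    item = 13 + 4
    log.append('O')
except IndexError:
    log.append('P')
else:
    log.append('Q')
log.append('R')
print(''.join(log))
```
OQR

else block runs when no exception occurs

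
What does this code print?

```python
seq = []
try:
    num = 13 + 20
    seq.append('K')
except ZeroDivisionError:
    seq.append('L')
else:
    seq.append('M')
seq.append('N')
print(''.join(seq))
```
KMN

else block runs when no exception occurs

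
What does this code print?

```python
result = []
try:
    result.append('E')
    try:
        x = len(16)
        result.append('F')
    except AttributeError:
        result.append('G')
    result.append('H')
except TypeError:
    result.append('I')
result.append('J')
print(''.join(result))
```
EIJ

Inner handler doesn't match, propagates to outer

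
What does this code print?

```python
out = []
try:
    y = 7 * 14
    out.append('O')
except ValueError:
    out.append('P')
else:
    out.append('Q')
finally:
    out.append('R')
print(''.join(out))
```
OQR

else runs before finally when no exception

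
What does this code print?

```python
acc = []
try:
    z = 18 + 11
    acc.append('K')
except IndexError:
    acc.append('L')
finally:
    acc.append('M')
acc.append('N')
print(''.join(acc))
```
KMN

finally runs after normal execution too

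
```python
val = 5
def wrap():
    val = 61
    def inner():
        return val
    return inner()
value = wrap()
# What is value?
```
61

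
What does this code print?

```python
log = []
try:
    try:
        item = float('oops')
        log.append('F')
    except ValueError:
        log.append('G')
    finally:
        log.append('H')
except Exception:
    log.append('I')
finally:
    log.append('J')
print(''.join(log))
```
GHJ

Both finally blocks run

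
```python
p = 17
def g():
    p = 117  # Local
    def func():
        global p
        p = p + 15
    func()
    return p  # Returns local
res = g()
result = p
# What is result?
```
32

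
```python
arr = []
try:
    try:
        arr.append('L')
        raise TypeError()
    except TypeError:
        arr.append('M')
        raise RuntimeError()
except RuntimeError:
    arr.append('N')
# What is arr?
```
['L', 'M', 'N']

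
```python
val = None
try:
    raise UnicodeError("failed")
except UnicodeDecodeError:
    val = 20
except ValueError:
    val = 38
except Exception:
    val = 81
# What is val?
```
38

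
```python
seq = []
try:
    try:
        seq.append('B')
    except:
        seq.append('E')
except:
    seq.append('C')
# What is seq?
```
['B']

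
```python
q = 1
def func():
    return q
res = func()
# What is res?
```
1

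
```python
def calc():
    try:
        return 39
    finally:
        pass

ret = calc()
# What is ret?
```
39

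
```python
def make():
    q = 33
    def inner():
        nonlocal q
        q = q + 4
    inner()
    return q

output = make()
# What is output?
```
37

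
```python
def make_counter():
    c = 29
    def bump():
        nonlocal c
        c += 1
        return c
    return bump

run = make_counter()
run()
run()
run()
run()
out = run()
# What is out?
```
34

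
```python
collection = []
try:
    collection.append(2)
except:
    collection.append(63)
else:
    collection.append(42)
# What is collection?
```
[2, 42]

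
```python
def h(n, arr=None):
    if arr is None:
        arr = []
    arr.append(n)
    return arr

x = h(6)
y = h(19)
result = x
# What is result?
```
[6]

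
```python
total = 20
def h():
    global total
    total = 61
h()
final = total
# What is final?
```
61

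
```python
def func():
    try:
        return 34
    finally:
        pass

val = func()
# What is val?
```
34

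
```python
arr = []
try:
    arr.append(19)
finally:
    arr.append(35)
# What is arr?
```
[19, 35]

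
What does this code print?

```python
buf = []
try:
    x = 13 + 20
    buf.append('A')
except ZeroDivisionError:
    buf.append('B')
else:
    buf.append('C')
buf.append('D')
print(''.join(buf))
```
ACD

else block runs when no exception occurs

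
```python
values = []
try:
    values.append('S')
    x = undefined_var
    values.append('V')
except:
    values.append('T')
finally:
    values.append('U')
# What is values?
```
['S', 'T', 'U']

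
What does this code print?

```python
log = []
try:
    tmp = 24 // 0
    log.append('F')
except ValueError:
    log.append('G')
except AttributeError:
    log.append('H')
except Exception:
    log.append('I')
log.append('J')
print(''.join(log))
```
IJ

ZeroDivisionError not specifically caught, falls to Exception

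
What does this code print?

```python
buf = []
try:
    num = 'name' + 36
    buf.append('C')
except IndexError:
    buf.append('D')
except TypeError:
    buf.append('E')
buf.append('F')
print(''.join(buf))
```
EF

TypeError is caught by its specific handler, not IndexError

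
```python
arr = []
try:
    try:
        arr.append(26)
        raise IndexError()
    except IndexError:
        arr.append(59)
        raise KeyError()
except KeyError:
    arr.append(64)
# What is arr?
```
[26, 59, 64]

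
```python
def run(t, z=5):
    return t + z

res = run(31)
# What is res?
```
36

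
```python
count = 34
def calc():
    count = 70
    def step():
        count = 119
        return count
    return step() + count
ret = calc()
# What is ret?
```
189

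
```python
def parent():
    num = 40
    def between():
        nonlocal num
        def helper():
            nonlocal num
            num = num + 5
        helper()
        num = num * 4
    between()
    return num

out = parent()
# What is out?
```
180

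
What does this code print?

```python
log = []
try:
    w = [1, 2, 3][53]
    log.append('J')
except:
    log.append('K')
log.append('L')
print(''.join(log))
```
KL

Exception raised in try, caught by bare except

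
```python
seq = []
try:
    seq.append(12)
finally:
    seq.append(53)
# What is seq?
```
[12, 53]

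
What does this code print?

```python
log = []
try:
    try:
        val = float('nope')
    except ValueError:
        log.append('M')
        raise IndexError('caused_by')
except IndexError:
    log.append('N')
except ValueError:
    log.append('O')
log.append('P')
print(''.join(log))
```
MNP

IndexError raised and caught, original ValueError not re-raised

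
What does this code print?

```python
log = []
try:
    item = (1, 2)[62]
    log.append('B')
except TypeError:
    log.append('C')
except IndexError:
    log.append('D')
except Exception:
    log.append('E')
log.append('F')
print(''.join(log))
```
DF

IndexError matches before generic Exception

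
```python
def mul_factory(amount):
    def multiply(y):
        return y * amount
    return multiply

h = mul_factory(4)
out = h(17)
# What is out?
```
68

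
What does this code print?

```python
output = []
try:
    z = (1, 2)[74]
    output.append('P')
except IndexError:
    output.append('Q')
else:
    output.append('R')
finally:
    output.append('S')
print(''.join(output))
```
QS

Exception: except runs, else skipped, finally runs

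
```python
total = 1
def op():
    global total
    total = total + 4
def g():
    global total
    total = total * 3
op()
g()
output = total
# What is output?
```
15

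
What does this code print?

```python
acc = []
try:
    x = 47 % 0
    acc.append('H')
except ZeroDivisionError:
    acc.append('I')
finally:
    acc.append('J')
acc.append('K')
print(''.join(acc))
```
IJK

finally always runs, even after exception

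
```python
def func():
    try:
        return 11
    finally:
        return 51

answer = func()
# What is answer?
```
51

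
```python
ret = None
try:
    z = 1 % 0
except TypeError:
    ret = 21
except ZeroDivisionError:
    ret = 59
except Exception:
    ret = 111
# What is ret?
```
59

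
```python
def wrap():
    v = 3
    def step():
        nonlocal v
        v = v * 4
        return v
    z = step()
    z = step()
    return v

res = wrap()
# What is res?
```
48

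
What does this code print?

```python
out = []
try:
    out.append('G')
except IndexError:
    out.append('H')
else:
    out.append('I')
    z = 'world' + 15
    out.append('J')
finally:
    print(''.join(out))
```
GI

Try succeeds, else appends 'I', TypeError in else is uncaught, finally prints before exception propagates ('J' never appended)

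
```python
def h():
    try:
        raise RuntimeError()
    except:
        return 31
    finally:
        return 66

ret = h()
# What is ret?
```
66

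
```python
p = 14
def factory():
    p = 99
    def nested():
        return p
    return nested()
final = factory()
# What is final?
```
99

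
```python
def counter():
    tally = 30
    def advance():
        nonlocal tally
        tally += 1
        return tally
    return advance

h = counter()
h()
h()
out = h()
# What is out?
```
33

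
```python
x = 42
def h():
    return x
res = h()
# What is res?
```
42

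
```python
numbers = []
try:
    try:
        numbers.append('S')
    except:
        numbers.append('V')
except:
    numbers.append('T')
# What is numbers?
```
['S']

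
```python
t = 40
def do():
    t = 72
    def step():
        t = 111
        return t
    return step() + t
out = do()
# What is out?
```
183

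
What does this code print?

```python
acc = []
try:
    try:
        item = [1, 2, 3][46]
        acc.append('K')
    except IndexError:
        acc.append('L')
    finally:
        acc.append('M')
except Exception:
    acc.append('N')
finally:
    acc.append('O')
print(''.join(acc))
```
LMO

Both finally blocks run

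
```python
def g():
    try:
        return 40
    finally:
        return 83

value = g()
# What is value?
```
83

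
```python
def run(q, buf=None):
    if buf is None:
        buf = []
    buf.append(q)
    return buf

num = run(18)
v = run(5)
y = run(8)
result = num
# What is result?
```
[18]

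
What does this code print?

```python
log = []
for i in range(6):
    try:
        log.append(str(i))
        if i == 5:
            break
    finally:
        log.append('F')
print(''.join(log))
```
0F1F2F3F4F5F

finally runs even when breaking out of loop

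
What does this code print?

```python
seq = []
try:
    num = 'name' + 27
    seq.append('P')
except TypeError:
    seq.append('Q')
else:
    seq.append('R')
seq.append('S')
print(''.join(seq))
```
QS

else block skipped when exception is caught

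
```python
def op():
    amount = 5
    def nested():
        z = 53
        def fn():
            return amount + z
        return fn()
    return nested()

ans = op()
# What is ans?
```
58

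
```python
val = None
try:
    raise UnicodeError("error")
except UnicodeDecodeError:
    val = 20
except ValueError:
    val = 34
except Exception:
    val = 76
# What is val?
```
34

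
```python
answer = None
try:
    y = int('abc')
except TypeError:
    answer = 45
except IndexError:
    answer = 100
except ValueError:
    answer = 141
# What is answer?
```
141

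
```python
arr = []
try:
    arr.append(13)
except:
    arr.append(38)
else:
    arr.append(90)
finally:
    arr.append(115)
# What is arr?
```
[13, 90, 115]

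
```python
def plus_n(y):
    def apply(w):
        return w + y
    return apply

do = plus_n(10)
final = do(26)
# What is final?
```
36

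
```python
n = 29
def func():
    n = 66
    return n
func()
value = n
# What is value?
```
29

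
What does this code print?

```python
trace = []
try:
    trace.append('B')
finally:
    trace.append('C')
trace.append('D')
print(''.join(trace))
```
BCD

try/finally without except, no exception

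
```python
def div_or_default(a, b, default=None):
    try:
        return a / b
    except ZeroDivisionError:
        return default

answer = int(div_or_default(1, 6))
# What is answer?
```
0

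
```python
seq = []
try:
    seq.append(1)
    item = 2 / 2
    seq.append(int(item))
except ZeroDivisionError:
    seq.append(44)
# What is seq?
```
[1, 1]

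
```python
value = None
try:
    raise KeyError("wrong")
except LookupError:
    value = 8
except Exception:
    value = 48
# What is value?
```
8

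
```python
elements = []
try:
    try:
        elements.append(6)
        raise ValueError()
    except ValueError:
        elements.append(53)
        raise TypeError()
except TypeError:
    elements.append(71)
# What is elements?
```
[6, 53, 71]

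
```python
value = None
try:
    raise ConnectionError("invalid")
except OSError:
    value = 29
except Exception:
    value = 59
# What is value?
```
29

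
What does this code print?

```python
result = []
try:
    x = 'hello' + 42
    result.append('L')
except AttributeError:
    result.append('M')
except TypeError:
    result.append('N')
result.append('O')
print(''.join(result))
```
NO

TypeError is caught by its specific handler, not AttributeError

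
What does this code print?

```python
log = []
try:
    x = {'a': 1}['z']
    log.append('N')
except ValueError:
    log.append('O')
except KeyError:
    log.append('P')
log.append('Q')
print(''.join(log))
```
PQ

KeyError is caught by its specific handler, not ValueError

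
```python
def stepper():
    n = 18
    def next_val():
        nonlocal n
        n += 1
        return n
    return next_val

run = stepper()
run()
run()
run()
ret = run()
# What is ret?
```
22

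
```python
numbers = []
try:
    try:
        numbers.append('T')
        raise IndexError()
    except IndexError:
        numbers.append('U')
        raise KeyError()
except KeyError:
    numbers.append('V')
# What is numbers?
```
['T', 'U', 'V']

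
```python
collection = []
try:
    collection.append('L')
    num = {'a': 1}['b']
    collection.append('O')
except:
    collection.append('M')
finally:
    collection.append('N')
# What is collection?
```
['L', 'M', 'N']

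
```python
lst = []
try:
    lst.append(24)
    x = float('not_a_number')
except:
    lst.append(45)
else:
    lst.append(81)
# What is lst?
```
[24, 45]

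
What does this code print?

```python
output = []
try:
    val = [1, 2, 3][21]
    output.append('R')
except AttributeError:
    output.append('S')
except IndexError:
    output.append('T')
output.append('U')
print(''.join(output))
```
TU

IndexError is caught by its specific handler, not AttributeError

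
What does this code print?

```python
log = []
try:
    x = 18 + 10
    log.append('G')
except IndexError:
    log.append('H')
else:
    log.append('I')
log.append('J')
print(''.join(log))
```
GIJ

else block runs when no exception occurs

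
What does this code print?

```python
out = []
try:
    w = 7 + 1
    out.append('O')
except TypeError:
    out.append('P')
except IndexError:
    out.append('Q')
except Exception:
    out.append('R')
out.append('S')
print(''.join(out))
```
OS

No exception, try block completes normally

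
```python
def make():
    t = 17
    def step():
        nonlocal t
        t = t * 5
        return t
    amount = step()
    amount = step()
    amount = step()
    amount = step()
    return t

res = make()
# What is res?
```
10625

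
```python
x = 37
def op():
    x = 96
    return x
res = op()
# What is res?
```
96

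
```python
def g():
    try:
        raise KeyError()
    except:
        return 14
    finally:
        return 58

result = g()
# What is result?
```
58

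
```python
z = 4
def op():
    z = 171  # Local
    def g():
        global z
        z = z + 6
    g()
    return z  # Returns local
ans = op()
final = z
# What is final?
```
10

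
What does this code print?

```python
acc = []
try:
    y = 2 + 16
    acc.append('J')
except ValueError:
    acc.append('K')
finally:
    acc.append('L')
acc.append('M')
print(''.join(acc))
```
JLM

finally runs after normal execution too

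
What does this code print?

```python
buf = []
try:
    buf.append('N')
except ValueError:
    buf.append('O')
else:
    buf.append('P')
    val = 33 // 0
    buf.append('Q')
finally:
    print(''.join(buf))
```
NP

Try succeeds, else appends 'P', ZeroDivisionError in else is uncaught, finally prints before exception propagates ('Q' never appended)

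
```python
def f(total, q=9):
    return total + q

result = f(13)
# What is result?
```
22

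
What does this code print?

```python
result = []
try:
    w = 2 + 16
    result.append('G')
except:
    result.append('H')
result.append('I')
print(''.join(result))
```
GI

No exception, try block completes normally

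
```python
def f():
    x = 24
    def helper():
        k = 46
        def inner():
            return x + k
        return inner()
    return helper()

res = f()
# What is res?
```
70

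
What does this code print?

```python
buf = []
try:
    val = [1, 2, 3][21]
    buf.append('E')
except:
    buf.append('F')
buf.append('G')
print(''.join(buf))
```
FG

Exception raised in try, caught by bare except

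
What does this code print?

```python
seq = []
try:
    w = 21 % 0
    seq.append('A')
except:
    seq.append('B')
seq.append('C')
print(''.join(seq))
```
BC

Exception raised in try, caught by bare except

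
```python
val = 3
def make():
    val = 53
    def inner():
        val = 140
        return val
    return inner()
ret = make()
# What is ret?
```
140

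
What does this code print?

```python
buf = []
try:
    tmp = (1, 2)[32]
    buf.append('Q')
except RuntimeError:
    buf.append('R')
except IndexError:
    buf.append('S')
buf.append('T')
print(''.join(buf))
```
ST

IndexError is caught by its specific handler, not RuntimeError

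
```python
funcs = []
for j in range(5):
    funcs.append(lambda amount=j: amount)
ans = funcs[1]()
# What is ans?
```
1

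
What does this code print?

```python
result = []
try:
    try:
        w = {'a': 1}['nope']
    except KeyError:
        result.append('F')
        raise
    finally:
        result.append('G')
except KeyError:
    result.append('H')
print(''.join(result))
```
FGH

finally runs before re-raised exception propagates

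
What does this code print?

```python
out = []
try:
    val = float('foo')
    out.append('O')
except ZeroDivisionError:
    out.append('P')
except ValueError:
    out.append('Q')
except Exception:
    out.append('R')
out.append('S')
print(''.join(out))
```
QS

ValueError matches before generic Exception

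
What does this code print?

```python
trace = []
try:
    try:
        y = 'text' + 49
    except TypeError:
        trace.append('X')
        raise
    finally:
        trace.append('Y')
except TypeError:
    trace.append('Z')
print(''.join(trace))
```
XYZ

finally runs before re-raised exception propagates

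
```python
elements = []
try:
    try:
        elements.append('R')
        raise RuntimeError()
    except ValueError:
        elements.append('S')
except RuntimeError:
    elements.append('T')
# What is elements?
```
['R', 'T']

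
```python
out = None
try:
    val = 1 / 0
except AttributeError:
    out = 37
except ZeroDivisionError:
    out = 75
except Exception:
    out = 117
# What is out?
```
75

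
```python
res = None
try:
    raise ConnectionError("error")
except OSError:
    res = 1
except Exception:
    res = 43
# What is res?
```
1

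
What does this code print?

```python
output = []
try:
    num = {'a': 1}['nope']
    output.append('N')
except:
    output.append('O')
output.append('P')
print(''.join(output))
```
OP

Exception raised in try, caught by bare except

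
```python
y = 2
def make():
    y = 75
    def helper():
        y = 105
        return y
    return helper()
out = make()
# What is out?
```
105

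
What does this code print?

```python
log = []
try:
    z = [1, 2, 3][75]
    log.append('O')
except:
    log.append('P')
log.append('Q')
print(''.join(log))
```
PQ

Exception raised in try, caught by bare except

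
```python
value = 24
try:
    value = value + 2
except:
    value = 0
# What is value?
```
26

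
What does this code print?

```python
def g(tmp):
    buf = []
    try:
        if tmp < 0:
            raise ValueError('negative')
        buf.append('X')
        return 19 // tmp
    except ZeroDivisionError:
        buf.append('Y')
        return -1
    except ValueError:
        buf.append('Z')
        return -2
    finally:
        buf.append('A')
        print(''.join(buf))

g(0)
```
XYA

tmp=0 causes ZeroDivisionError, caught, finally prints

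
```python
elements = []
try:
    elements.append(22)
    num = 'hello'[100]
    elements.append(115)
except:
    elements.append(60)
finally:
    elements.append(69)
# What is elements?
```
[22, 60, 69]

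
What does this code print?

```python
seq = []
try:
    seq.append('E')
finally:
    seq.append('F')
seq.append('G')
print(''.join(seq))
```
EFG

try/finally without except, no exception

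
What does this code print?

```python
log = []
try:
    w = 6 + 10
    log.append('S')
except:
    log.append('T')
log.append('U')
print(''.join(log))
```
SU

No exception, try block completes normally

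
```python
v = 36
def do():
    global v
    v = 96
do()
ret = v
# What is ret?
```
96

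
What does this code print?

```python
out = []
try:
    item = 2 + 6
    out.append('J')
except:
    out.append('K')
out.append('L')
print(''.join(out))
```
JL

No exception, try block completes normally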